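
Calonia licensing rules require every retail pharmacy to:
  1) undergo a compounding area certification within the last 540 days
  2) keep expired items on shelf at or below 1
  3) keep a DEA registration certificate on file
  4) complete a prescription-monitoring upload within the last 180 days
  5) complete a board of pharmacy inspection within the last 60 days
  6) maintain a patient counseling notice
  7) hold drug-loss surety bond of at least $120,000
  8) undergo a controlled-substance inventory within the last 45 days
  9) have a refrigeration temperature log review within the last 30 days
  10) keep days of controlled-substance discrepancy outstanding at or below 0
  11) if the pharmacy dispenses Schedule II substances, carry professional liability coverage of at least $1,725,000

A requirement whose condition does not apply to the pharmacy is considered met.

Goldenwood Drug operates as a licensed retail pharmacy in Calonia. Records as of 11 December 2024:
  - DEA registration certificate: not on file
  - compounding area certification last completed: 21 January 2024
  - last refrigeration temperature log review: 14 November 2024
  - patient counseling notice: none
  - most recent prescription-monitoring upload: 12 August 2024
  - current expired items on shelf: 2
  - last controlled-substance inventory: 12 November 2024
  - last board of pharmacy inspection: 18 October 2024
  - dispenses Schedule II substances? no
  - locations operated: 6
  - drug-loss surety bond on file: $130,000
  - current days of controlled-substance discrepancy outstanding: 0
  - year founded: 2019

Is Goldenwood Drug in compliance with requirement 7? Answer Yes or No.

Yes

7. drug-loss surety bond $130,000 ≥ $120,000 → met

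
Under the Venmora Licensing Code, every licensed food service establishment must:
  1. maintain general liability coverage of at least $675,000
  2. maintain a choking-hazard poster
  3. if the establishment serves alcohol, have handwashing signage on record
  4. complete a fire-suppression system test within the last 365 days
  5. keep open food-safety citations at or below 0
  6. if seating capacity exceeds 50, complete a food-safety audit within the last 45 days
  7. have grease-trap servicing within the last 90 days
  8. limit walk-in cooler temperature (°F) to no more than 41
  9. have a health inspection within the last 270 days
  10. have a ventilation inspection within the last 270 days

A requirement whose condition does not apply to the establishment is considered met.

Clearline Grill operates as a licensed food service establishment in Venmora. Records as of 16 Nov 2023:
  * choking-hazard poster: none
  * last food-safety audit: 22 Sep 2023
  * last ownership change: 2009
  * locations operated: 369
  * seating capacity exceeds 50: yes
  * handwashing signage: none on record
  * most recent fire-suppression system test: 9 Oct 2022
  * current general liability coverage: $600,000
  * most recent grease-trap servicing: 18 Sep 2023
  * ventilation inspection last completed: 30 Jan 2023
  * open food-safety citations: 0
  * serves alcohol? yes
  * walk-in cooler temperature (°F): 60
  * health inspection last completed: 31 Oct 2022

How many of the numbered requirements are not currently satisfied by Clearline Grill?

8

1. general liability coverage $600,000 < $675,000 → not met
2. choking-hazard poster absent → not met
3. condition 'serves alcohol' holds; handwashing signage absent → not met
4. fire-suppression system test 403 days ago vs limit 365 → not met
5. open food-safety citations 0 ≤ 0 → met
6. condition 'seating capacity exceeds 50' holds; food-safety audit 55 days ago vs limit 45 → not met
7. grease-trap servicing 59 days ago vs limit 90 → met
8. walk-in cooler temperature (°F) 60 > 41 → not met
9. health inspection 381 days ago vs limit 270 → not met
10. ventilation inspection 290 days ago vs limit 270 → not met
Not met: 8 of 10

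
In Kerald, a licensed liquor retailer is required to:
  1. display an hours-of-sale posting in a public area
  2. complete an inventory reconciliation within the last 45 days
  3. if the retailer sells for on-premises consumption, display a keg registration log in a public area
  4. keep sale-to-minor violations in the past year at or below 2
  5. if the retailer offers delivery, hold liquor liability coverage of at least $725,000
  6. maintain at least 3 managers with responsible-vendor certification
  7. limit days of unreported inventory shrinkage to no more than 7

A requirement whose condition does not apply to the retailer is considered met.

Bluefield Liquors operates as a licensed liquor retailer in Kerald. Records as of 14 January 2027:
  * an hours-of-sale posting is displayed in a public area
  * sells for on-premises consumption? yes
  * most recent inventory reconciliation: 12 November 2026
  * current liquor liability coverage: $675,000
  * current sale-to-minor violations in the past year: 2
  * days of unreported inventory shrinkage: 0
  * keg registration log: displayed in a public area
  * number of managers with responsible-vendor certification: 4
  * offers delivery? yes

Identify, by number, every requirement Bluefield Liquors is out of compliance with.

1. hours-of-sale posting present → met
2. inventory reconciliation 63 days ago vs limit 45 → not met
3. condition 'sells for on-premises consumption' holds; keg registration log present → met
4. sale-to-minor violations in the past year 2 ≤ 2 → met
5. condition 'offers delivery' holds; liquor liability coverage $675,000 < $725,000 → not met
6. managers with responsible-vendor certification 4 ≥ 3 → met
7. days of unreported inventory shrinkage 0 ≤ 7 → met
Not met: 2, 5

2, 5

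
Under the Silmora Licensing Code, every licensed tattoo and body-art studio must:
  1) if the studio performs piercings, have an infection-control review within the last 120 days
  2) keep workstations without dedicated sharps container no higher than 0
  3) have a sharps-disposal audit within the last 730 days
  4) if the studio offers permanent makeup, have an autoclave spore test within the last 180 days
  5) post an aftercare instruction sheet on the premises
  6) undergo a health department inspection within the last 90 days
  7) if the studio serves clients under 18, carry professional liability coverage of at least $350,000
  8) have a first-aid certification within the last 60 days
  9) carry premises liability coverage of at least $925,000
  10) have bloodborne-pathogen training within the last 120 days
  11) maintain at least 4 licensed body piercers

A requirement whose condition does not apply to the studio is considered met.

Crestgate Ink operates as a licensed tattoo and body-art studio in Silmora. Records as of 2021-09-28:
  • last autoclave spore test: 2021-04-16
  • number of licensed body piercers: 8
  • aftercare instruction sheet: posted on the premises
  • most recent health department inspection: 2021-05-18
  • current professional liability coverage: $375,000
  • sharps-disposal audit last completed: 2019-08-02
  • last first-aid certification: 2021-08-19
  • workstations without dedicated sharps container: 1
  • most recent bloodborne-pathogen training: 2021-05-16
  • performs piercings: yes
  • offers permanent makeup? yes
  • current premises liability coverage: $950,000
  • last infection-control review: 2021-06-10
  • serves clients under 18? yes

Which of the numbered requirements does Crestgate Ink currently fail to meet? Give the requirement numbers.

1. condition 'performs piercings' holds; infection-control review 110 days ago vs limit 120 → met
2. workstations without dedicated sharps container 1 > 0 → not met
3. sharps-disposal audit 788 days ago vs limit 730 → not met
4. condition 'offers permanent makeup' holds; autoclave spore test 165 days ago vs limit 180 → met
5. aftercare instruction sheet present → met
6. health department inspection 133 days ago vs limit 90 → not met
7. condition 'serves clients under 18' holds; professional liability coverage $375,000 ≥ $350,000 → met
8. first-aid certification 40 days ago vs limit 60 → met
9. premises liability coverage $950,000 ≥ $925,000 → met
10. bloodborne-pathogen training 135 days ago vs limit 120 → not met
11. licensed body piercers 8 ≥ 4 → met
Not met: 2, 3, 6, 10

2, 3, 6, 10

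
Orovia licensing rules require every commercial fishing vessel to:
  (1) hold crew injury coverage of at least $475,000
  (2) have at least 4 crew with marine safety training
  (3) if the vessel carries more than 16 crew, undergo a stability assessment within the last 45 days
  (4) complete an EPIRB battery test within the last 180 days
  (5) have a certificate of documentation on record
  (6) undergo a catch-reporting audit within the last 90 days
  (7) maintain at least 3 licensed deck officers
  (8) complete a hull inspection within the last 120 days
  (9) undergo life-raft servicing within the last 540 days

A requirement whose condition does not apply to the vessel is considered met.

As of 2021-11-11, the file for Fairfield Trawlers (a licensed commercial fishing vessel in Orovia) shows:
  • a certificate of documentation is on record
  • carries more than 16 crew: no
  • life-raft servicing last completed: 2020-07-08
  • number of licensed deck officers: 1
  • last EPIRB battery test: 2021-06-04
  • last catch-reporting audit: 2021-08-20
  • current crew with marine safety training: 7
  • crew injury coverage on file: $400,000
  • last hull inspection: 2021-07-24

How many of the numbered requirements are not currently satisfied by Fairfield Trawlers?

1. crew injury coverage $400,000 < $475,000 → not met
2. crew with marine safety training 7 ≥ 4 → met
3. condition 'carries more than 16 crew' does not hold → requirement n/a → met
4. EPIRB battery test 160 days ago vs limit 180 → met
5. certificate of documentation present → met
6. catch-reporting audit 83 days ago vs limit 90 → met
7. licensed deck officers 1 < 3 → not met
8. hull inspection 110 days ago vs limit 120 → met
9. life-raft servicing 491 days ago vs limit 540 → met
Not met: 2 of 9

2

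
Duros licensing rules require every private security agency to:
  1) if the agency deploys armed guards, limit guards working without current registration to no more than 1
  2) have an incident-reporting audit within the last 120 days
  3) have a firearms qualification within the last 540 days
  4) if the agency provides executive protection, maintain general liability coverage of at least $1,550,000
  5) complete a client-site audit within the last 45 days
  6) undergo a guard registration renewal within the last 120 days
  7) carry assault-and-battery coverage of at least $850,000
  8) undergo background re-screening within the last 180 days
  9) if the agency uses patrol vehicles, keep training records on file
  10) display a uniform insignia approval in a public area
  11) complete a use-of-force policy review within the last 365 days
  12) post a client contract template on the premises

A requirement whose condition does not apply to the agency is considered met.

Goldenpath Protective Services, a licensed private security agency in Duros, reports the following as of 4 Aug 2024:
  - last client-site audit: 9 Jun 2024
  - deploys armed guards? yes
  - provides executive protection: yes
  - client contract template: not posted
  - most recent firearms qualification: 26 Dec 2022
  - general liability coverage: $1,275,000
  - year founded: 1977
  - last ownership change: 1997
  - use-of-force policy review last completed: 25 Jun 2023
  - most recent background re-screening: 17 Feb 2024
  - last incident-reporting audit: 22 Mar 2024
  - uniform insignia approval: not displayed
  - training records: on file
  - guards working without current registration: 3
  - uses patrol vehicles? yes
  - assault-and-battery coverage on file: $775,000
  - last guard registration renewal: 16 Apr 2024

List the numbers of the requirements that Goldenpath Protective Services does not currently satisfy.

1. condition 'deploys armed guards' holds; guards working without current registration 3 > 1 → not met
2. incident-reporting audit 135 days ago vs limit 120 → not met
3. firearms qualification 587 days ago vs limit 540 → not met
4. condition 'provides executive protection' holds; general liability coverage $1,275,000 < $1,550,000 → not met
5. client-site audit 56 days ago vs limit 45 → not met
6. guard registration renewal 110 days ago vs limit 120 → met
7. assault-and-battery coverage $775,000 < $850,000 → not met
8. background re-screening 169 days ago vs limit 180 → met
9. condition 'uses patrol vehicles' holds; training records present → met
10. uniform insignia approval absent → not met
11. use-of-force policy review 406 days ago vs limit 365 → not met
12. client contract template absent → not met
Not met: 1, 2, 3, 4, 5, 7, 10, 11, 12

1, 2, 3, 4, 5, 7, 10, 11, 12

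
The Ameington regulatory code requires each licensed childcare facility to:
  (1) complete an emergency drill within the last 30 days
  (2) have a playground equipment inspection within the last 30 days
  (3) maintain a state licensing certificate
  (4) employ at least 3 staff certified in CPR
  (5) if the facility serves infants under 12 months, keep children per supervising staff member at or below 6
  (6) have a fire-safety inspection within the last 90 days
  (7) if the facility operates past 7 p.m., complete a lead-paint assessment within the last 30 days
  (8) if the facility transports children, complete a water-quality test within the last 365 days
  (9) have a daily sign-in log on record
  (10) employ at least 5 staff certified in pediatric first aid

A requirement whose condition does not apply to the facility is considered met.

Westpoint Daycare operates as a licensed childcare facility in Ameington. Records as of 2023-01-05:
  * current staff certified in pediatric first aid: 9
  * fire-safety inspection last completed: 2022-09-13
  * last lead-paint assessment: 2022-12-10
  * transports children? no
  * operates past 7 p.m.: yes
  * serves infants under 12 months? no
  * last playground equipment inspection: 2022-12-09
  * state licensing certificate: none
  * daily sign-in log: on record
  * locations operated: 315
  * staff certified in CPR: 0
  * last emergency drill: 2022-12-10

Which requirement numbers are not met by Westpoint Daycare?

1. emergency drill 26 days ago vs limit 30 → met
2. playground equipment inspection 27 days ago vs limit 30 → met
3. state licensing certificate absent → not met
4. staff certified in CPR 0 < 3 → not met
5. condition 'serves infants under 12 months' does not hold → requirement n/a → met
6. fire-safety inspection 114 days ago vs limit 90 → not met
7. condition 'operates past 7 p.m.' holds; lead-paint assessment 26 days ago vs limit 30 → met
8. condition 'transports children' does not hold → requirement n/a → met
9. daily sign-in log present → met
10. staff certified in pediatric first aid 9 ≥ 5 → met
Not met: 3, 4, 6

3, 4, 6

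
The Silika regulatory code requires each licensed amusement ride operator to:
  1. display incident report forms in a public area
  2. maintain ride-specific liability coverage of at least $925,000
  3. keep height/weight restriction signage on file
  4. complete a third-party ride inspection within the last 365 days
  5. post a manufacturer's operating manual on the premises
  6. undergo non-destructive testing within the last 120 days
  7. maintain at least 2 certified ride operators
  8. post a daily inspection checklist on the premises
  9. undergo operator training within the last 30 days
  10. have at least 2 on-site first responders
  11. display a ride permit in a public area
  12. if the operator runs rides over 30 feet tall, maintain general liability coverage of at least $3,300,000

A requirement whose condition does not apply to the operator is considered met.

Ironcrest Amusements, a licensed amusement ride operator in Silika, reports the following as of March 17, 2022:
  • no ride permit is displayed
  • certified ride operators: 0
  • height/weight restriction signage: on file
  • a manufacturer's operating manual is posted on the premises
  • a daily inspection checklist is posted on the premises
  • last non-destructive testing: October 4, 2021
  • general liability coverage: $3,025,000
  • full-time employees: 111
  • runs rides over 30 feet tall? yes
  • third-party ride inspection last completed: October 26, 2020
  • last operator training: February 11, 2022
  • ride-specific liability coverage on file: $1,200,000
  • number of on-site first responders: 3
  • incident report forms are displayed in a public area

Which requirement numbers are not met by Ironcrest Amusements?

1. incident report forms present → met
2. ride-specific liability coverage $1,200,000 ≥ $925,000 → met
3. height/weight restriction signage present → met
4. third-party ride inspection 507 days ago vs limit 365 → not met
5. manufacturer's operating manual present → met
6. non-destructive testing 164 days ago vs limit 120 → not met
7. certified ride operators 0 < 2 → not met
8. daily inspection checklist present → met
9. operator training 34 days ago vs limit 30 → not met
10. on-site first responders 3 ≥ 2 → met
11. ride permit absent → not met
12. condition 'runs rides over 30 feet tall' holds; general liability coverage $3,025,000 < $3,300,000 → not met
Not met: 4, 6, 7, 9, 11, 12

4, 6, 7, 9, 11, 12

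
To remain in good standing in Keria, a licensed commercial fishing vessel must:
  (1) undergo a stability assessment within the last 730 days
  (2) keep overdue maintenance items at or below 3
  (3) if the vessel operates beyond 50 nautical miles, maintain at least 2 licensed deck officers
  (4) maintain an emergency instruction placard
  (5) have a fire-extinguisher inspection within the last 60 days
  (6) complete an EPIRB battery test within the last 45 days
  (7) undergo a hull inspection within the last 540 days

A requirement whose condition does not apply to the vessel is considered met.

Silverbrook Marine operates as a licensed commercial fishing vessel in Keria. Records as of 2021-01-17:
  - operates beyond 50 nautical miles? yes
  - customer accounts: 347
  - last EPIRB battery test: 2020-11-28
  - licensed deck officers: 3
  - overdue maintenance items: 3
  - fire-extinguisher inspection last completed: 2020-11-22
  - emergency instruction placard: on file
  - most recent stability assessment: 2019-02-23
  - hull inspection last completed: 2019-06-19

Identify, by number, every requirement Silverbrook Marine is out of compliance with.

6, 7

1. stability assessment 694 days ago vs limit 730 → met
2. overdue maintenance items 3 ≤ 3 → met
3. condition 'operates beyond 50 nautical miles' holds; licensed deck officers 3 ≥ 2 → met
4. emergency instruction placard present → met
5. fire-extinguisher inspection 56 days ago vs limit 60 → met
6. EPIRB battery test 50 days ago vs limit 45 → not met
7. hull inspection 578 days ago vs limit 540 → not met
Not met: 6, 7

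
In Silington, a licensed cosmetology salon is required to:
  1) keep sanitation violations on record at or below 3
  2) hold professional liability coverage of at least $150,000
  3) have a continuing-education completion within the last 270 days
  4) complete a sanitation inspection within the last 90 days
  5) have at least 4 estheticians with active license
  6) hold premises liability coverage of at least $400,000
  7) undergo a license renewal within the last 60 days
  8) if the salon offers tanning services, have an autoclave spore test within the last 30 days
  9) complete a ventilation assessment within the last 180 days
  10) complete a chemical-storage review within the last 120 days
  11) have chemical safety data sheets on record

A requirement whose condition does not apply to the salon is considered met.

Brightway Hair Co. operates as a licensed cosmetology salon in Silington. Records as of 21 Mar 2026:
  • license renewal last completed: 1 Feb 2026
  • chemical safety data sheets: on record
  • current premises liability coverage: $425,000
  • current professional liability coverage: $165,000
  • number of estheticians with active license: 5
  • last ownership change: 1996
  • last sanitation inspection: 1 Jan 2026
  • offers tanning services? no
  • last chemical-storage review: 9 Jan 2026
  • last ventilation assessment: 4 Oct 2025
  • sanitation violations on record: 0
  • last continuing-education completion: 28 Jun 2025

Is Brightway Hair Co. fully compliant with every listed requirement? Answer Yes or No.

1. sanitation violations on record 0 ≤ 3 → met
2. professional liability coverage $165,000 ≥ $150,000 → met
3. continuing-education completion 266 days ago vs limit 270 → met
4. sanitation inspection 79 days ago vs limit 90 → met
5. estheticians with active license 5 ≥ 4 → met
6. premises liability coverage $425,000 ≥ $400,000 → met
7. license renewal 48 days ago vs limit 60 → met
8. condition 'offers tanning services' does not hold → requirement n/a → met
9. ventilation assessment 168 days ago vs limit 180 → met
10. chemical-storage review 71 days ago vs limit 120 → met
11. chemical safety data sheets present → met
All met.

Yes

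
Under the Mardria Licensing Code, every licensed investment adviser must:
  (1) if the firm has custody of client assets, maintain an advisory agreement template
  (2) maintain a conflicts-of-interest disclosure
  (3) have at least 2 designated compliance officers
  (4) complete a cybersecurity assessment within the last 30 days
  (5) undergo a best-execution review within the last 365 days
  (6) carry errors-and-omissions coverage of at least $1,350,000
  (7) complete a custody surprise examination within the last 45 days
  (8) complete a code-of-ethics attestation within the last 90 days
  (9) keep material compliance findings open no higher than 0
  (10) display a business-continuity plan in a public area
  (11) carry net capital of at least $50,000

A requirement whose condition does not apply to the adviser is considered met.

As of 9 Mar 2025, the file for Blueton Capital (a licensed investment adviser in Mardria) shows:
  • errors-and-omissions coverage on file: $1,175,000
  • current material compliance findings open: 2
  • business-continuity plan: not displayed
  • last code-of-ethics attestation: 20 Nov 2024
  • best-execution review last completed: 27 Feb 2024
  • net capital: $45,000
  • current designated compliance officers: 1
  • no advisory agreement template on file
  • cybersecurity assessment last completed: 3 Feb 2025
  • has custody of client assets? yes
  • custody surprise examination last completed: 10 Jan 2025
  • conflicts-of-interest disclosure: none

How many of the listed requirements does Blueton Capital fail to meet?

1. condition 'has custody of client assets' holds; advisory agreement template absent → not met
2. conflicts-of-interest disclosure absent → not met
3. designated compliance officers 1 < 2 → not met
4. cybersecurity assessment 34 days ago vs limit 30 → not met
5. best-execution review 376 days ago vs limit 365 → not met
6. errors-and-omissions coverage $1,175,000 < $1,350,000 → not met
7. custody surprise examination 58 days ago vs limit 45 → not met
8. code-of-ethics attestation 109 days ago vs limit 90 → not met
9. material compliance findings open 2 > 0 → not met
10. business-continuity plan absent → not met
11. net capital $45,000 < $50,000 → not met
Not met: 11 of 11

11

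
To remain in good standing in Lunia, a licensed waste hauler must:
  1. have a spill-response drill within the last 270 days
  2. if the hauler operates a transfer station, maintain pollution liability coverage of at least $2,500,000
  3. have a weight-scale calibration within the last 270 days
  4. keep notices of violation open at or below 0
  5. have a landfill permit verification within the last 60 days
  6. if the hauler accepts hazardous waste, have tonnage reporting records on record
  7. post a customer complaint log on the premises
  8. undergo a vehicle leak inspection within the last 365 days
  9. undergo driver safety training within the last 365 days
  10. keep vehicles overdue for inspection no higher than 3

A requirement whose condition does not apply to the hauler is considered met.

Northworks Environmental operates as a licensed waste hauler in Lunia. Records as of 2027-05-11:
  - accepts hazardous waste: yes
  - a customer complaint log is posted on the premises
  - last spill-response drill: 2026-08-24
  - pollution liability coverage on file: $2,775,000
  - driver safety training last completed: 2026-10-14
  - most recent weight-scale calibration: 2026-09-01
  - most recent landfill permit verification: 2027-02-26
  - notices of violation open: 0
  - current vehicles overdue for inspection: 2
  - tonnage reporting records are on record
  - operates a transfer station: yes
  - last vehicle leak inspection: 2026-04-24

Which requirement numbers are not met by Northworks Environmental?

5, 8

1. spill-response drill 260 days ago vs limit 270 → met
2. condition 'operates a transfer station' holds; pollution liability coverage $2,775,000 ≥ $2,500,000 → met
3. weight-scale calibration 252 days ago vs limit 270 → met
4. notices of violation open 0 ≤ 0 → met
5. landfill permit verification 74 days ago vs limit 60 → not met
6. condition 'accepts hazardous waste' holds; tonnage reporting records present → met
7. customer complaint log present → met
8. vehicle leak inspection 382 days ago vs limit 365 → not met
9. driver safety training 209 days ago vs limit 365 → met
10. vehicles overdue for inspection 2 ≤ 3 → met
Not met: 5, 8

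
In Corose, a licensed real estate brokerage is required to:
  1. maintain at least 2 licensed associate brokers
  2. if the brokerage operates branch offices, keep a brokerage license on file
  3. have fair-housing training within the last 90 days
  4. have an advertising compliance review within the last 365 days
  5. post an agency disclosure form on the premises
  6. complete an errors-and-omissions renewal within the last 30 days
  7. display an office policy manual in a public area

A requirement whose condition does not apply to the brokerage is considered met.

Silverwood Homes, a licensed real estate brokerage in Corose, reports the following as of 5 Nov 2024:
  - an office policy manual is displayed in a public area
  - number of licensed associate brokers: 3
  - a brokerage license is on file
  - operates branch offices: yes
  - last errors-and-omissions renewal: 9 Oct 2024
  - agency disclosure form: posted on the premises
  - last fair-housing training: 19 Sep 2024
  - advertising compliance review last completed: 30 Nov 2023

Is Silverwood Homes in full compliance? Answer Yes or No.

1. licensed associate brokers 3 ≥ 2 → met
2. condition 'operates branch offices' holds; brokerage license present → met
3. fair-housing training 47 days ago vs limit 90 → met
4. advertising compliance review 341 days ago vs limit 365 → met
5. agency disclosure form present → met
6. errors-and-omissions renewal 27 days ago vs limit 30 → met
7. office policy manual present → met
All met.

Yes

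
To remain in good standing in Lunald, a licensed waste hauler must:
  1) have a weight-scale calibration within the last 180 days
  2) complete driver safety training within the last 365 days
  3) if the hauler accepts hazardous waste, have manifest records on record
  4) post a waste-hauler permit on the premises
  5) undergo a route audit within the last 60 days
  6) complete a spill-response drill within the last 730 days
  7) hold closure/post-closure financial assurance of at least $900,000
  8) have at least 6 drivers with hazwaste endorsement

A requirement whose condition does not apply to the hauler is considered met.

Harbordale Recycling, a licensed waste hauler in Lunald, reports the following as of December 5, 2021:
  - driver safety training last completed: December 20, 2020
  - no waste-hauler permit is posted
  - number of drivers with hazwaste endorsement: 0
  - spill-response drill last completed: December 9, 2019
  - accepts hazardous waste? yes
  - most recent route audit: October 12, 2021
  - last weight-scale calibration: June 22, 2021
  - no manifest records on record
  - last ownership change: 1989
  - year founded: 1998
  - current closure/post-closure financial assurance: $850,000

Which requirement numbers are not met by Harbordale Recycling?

1. weight-scale calibration 166 days ago vs limit 180 → met
2. driver safety training 350 days ago vs limit 365 → met
3. condition 'accepts hazardous waste' holds; manifest records absent → not met
4. waste-hauler permit absent → not met
5. route audit 54 days ago vs limit 60 → met
6. spill-response drill 727 days ago vs limit 730 → met
7. closure/post-closure financial assurance $850,000 < $900,000 → not met
8. drivers with hazwaste endorsement 0 < 6 → not met
Not met: 3, 4, 7, 8

3, 4, 7, 8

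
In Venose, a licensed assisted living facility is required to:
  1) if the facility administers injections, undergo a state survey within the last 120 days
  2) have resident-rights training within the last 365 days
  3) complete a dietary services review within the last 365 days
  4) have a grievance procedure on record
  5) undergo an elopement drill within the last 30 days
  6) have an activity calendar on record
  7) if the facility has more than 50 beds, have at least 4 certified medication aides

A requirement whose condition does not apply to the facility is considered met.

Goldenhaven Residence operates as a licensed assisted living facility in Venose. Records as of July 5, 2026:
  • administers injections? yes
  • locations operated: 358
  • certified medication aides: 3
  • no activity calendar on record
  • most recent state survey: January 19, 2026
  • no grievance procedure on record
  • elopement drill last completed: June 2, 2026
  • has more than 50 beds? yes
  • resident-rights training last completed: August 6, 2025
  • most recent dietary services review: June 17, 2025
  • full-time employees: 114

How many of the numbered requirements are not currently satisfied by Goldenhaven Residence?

1. condition 'administers injections' holds; state survey 167 days ago vs limit 120 → not met
2. resident-rights training 333 days ago vs limit 365 → met
3. dietary services review 383 days ago vs limit 365 → not met
4. grievance procedure absent → not met
5. elopement drill 33 days ago vs limit 30 → not met
6. activity calendar absent → not met
7. condition 'has more than 50 beds' holds; certified medication aides 3 < 4 → not met
Not met: 6 of 7

6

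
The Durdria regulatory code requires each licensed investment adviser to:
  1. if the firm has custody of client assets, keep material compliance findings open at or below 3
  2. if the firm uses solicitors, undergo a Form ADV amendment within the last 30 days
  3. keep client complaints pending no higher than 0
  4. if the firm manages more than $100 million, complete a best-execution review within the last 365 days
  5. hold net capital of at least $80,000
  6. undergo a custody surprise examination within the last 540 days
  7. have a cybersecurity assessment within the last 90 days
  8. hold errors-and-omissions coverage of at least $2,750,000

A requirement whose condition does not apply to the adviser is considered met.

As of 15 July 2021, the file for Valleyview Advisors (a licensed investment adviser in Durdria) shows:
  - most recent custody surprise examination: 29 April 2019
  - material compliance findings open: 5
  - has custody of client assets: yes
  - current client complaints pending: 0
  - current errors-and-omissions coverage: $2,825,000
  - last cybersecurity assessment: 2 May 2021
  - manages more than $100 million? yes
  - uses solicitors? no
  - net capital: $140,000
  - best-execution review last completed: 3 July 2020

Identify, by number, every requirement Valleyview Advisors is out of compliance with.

1, 4, 6

1. condition 'has custody of client assets' holds; material compliance findings open 5 > 3 → not met
2. condition 'uses solicitors' does not hold → requirement n/a → met
3. client complaints pending 0 ≤ 0 → met
4. condition 'manages more than $100 million' holds; best-execution review 377 days ago vs limit 365 → not met
5. net capital $140,000 ≥ $80,000 → met
6. custody surprise examination 808 days ago vs limit 540 → not met
7. cybersecurity assessment 74 days ago vs limit 90 → met
8. errors-and-omissions coverage $2,825,000 ≥ $2,750,000 → met
Not met: 1, 4, 6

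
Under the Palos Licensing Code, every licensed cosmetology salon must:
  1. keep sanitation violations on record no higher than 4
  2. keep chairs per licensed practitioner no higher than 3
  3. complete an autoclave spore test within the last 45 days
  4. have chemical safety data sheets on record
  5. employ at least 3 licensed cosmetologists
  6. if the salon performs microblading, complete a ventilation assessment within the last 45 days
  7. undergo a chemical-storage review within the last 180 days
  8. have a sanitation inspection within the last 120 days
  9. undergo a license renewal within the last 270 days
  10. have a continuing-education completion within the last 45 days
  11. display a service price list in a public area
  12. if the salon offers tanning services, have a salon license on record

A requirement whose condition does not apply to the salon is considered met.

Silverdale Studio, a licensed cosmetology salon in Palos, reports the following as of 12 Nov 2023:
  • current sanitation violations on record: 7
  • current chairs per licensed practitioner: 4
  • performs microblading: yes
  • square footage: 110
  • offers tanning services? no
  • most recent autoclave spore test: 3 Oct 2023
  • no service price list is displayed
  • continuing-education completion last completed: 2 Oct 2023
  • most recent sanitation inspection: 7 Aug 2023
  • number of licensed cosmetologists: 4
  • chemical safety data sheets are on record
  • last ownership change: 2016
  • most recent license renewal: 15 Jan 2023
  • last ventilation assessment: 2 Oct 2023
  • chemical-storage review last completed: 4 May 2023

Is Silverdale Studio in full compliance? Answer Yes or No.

No

1. sanitation violations on record 7 > 4 → not met
2. chairs per licensed practitioner 4 > 3 → not met
3. autoclave spore test 40 days ago vs limit 45 → met
4. chemical safety data sheets present → met
5. licensed cosmetologists 4 ≥ 3 → met
6. condition 'performs microblading' holds; ventilation assessment 41 days ago vs limit 45 → met
7. chemical-storage review 192 days ago vs limit 180 → not met
8. sanitation inspection 97 days ago vs limit 120 → met
9. license renewal 301 days ago vs limit 270 → not met
10. continuing-education completion 41 days ago vs limit 45 → met
11. service price list absent → not met
12. condition 'offers tanning services' does not hold → requirement n/a → met
Not met: 1, 2, 7, 9, 11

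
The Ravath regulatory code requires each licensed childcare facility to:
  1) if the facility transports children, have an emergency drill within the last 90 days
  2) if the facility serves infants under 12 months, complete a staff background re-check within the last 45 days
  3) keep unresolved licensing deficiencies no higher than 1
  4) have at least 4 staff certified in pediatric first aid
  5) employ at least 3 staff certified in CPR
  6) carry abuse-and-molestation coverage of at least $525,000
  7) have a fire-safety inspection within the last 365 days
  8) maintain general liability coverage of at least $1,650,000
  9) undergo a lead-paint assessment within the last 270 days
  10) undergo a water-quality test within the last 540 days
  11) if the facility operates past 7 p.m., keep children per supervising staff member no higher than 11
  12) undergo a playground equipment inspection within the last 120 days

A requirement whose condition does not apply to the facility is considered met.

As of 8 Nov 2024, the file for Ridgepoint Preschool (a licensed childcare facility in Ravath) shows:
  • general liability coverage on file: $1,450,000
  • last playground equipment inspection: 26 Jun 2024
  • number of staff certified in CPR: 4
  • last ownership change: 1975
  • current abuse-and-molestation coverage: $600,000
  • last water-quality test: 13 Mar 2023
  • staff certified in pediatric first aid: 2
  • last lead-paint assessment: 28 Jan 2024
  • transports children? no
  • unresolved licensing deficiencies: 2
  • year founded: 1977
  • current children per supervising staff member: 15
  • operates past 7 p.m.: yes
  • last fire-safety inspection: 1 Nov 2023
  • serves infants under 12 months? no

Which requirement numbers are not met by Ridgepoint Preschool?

1. condition 'transports children' does not hold → requirement n/a → met
2. condition 'serves infants under 12 months' does not hold → requirement n/a → met
3. unresolved licensing deficiencies 2 > 1 → not met
4. staff certified in pediatric first aid 2 < 4 → not met
5. staff certified in CPR 4 ≥ 3 → met
6. abuse-and-molestation coverage $600,000 ≥ $525,000 → met
7. fire-safety inspection 373 days ago vs limit 365 → not met
8. general liability coverage $1,450,000 < $1,650,000 → not met
9. lead-paint assessment 285 days ago vs limit 270 → not met
10. water-quality test 606 days ago vs limit 540 → not met
11. condition 'operates past 7 p.m.' holds; children per supervising staff member 15 > 11 → not met
12. playground equipment inspection 135 days ago vs limit 120 → not met
Not met: 3, 4, 7, 8, 9, 10, 11, 12

3, 4, 7, 8, 9, 10, 11, 12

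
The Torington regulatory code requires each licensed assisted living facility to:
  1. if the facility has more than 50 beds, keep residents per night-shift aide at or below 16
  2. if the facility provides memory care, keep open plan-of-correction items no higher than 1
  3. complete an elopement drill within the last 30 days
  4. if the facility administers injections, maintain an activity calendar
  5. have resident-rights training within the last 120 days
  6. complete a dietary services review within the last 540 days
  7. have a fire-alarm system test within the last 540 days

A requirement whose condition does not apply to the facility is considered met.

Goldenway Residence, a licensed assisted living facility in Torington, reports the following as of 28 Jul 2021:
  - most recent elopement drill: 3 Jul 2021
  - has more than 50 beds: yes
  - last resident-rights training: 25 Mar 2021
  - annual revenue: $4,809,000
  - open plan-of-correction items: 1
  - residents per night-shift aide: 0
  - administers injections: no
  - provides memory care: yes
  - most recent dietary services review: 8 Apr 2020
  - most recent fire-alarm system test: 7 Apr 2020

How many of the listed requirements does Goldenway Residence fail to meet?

1. condition 'has more than 50 beds' holds; residents per night-shift aide 0 ≤ 16 → met
2. condition 'provides memory care' holds; open plan-of-correction items 1 ≤ 1 → met
3. elopement drill 25 days ago vs limit 30 → met
4. condition 'administers injections' does not hold → requirement n/a → met
5. resident-rights training 125 days ago vs limit 120 → not met
6. dietary services review 476 days ago vs limit 540 → met
7. fire-alarm system test 477 days ago vs limit 540 → met
Not met: 1 of 7

1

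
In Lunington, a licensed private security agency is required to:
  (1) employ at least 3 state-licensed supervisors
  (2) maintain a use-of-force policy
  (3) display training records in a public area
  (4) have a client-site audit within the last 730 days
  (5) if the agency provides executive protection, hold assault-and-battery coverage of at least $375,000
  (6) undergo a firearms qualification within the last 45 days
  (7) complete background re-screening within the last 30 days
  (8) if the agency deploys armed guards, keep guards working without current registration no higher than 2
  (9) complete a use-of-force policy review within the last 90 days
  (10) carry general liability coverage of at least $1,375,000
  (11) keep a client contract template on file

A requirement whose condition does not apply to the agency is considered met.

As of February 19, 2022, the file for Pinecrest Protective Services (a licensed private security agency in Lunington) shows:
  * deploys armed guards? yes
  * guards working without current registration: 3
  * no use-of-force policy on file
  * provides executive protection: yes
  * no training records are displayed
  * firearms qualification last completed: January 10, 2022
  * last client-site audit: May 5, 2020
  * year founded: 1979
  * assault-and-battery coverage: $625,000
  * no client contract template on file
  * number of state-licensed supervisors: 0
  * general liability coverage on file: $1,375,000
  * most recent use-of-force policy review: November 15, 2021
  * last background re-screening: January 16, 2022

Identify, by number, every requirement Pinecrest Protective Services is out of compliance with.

1, 2, 3, 7, 8, 9, 11

1. state-licensed supervisors 0 < 3 → not met
2. use-of-force policy absent → not met
3. training records absent → not met
4. client-site audit 655 days ago vs limit 730 → met
5. condition 'provides executive protection' holds; assault-and-battery coverage $625,000 ≥ $375,000 → met
6. firearms qualification 40 days ago vs limit 45 → met
7. background re-screening 34 days ago vs limit 30 → not met
8. condition 'deploys armed guards' holds; guards working without current registration 3 > 2 → not met
9. use-of-force policy review 96 days ago vs limit 90 → not met
10. general liability coverage $1,375,000 ≥ $1,375,000 → met
11. client contract template absent → not met
Not met: 1, 2, 3, 7, 8, 9, 11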